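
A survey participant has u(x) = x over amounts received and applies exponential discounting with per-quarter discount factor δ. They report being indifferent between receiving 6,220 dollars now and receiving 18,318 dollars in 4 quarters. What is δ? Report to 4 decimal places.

The payoff in 4 quarters is discounted by δ^4, so u(6220) = δ^4·u(18318) and δ^4 = u(6220)/u(18318).
With u(x) = x: δ^4 = 6220/18318 = 0.33956.
Taking the 4th root: δ = 0.33956^(1/4) ≈ 0.7634.

δ ≈ 0.7634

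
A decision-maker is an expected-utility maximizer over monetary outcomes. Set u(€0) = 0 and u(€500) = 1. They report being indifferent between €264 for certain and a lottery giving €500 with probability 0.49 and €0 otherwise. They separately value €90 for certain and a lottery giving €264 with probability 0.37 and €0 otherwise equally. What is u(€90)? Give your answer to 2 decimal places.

0.18

First, u(€264) = 0.49·u(€500) + 0.51·u(€0) = 0.49.
Chaining: u(€90) = 0.37·0.49 + 0.63·0.00 = 0.1813.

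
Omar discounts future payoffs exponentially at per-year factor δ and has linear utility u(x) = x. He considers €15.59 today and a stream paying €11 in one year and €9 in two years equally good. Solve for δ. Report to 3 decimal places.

Equating present values: 15.59 = 11δ + 9δ².
Rearranged: 9δ² + 11δ − 15.59 = 0.
By the quadratic formula (taking the positive root), δ = (−11 + √682.24) / 18 ≈ 0.840.

δ ≈ 0.840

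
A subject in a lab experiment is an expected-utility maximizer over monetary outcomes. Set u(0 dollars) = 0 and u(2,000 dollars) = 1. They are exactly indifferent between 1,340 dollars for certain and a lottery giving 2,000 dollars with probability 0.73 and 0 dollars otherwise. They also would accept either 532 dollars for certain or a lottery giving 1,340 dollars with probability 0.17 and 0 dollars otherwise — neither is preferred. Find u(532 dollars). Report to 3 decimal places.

The first gamble pins u(1,340 dollars): it must equal 0.73·1 + 0.27·0 = 0.73.
Then u(532 dollars) = 0.17·u(1,340 dollars) + 0.83·u(0 dollars) = 0.17·0.73 + 0.83·0.00 = 0.1241.

0.124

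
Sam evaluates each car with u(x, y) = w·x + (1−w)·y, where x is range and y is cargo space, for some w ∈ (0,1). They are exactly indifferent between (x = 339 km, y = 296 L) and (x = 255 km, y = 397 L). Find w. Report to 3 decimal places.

w = 0.546

Indifference: w·339 + (1−w)·296 = w·255 + (1−w)·397.
w·(339−255) = (1−w)·(397−296), i.e. w·84 = (1−w)·101.
The marginal rate of substitution is 101/84, so w = 101/(84+101) = 0.546.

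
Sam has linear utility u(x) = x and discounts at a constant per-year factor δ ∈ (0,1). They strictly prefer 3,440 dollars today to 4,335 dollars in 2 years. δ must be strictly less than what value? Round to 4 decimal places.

δ < 0.8908

The preference means 3440 > δ^2·4335.
So δ^2 < 3440/4335 = 0.79354; taking the square root of both positive sides preserves the inequality.
δ < 0.79354^(1/2) = 0.8908.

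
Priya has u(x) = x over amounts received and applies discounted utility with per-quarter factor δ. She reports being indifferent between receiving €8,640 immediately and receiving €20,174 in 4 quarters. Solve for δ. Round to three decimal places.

δ ≈ 0.809

The payoff in 4 quarters is discounted by δ^4, so u(8640) = δ^4·u(20174) and δ^4 = u(8640)/u(20174).
With u(x) = x: δ^4 = 8640/20174 = 0.42827.
Taking the 4th root: δ = 0.42827^(1/4) ≈ 0.809.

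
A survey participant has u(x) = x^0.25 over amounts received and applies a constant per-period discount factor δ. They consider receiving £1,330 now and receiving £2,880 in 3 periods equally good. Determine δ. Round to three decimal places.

δ ≈ 0.938

Equating discounted utilities: u(1330) = δ^3·u(2880) ⇒ δ^3 = u(1330)/u(2880).
With u(x) = x^0.25: δ^3 = 1330^0.25/2880^0.25 = (1330/2880)^0.25 = 0.82436.
So δ = 0.82436^(1/3) ≈ 0.938.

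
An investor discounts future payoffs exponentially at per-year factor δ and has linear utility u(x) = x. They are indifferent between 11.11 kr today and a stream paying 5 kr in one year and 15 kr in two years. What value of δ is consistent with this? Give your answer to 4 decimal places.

δ ≈ 0.7099

Equating present values: 11.11 = 5δ + 15δ².
So 15δ² + 5δ − 11.11 = 0.
By the quadratic formula (taking the positive root), δ = (−5 + √691.60) / 30 ≈ 0.7099.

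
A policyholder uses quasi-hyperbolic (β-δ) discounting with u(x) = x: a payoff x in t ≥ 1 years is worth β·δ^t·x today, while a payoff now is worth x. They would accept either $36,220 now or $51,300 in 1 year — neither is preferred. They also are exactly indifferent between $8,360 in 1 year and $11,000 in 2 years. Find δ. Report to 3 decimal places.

δ ≈ 0.760

The second indifference involves only future payoffs, so β cancels: β·δ^1·8360 = β·δ^2·11000, giving δ = 8360/11000 = 0.76000.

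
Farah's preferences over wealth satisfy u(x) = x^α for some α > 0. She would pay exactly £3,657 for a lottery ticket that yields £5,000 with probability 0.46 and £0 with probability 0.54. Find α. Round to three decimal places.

The lottery's expected utility is 0.46·u(5000) + 0.54·u(0) = 0.46·5000^α (since u(0) = 0 for α > 0).
Equating: 3657^α = 0.46·5000^α, i.e. 0.7314^α = 0.46.
α = ln(0.46) / ln(3657/5000) = -0.776529/-0.312795 ≈ 2.483.

α ≈ 2.483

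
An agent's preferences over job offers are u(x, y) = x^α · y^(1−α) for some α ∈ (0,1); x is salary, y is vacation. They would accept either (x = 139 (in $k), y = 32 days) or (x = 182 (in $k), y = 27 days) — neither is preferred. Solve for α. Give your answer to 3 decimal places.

Set the two utilities equal: 139^α·32^(1−α) = 182^α·27^(1−α).
(139/182)^α = (27/32)^(1−α); take logs: α·ln(139/182) = (1−α)·ln(27/32), i.e. α·-0.269533 = (1−α)·-0.169899.
With A = -0.269533 and B = -0.169899: α·A = (1−α)·B, so α = B/(A+B) = -0.169899/-0.439432 ≈ 0.387.

α ≈ 0.387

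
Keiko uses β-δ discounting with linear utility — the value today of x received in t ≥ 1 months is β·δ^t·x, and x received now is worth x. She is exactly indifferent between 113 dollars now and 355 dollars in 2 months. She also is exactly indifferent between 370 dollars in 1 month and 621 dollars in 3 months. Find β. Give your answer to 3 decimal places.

Both payoffs in the second observation are in the future, so β drops out: δ^1·370 = δ^3·621 ⇒ δ^2 = 370/621 = 0.59581, so δ = 0.77189.
Substituting δ into 113 = β·δ^2·355: β = 113/(211.514) ≈ 0.534.

β ≈ 0.534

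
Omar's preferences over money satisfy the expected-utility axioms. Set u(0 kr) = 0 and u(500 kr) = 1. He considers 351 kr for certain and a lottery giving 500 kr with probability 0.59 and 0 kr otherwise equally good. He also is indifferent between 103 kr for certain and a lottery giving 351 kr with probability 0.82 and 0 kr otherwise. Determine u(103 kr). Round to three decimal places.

The first gamble pins u(351 kr): it must equal 0.59·1 + 0.41·0 = 0.59.
The second indifference gives u(103 kr) = 0.82·u(351 kr) + 0.18·u(0 kr) = 0.82·0.59 + 0.18·0.00 = 0.4838.

0.484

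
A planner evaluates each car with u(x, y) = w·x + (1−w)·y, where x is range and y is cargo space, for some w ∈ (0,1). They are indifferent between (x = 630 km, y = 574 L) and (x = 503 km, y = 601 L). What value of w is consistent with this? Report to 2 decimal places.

u(630,574) = u(503,601) means w·630 + (1−w)·574 = w·503 + (1−w)·601.
Collecting terms: w·127 = (1−w)·27.
So w/(1−w) = 27/127 = 0.2126, giving w = 27/(127+27) = 0.18.

w = 0.18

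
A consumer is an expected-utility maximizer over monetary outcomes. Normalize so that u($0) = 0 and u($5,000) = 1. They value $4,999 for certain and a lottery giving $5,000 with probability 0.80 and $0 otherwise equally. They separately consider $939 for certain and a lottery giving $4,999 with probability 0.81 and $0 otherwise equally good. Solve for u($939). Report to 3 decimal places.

The first gamble pins u($4,999): it must equal 0.80·1 + 0.20·0 = 0.80.
Chaining: u($939) = 0.81·0.80 + 0.19·0.00 = 0.6480.

0.648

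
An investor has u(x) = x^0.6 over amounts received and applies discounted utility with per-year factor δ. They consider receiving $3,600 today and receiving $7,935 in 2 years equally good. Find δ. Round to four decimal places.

δ ≈ 0.7889

Equating discounted utilities: u(3600) = δ^2·u(7935) ⇒ δ^2 = u(3600)/u(7935).
With u(x) = x^0.6: δ^2 = 3600^0.6/7935^0.6 = (3600/7935)^0.6 = 0.62238.
So δ = 0.62238^(1/2) ≈ 0.7889.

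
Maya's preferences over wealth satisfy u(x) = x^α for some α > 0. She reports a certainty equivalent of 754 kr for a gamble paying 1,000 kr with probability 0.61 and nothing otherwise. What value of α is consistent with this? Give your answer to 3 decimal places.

α ≈ 1.751

The lottery's expected utility is 0.61·u(1000) + 0.39·u(0) = 0.61·1000^α (since u(0) = 0 for α > 0).
Equating: 754^α = 0.61·1000^α, i.e. 0.7540^α = 0.61.
Taking logs: α·ln(754/1000) = ln(0.61), so α = -0.494296 / -0.282363 ≈ 1.751.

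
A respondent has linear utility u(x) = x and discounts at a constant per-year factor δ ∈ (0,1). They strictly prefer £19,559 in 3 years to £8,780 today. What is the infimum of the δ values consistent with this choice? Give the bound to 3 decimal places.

δ > 0.766

Comparing present values: 8780 < δ^3·19559.
Hence δ^3 > 8780/19559 = 0.44890, and x ↦ x^(1/3) is increasing on (0,∞).
δ > (8780/19559)^(1/3) ≈ 0.766.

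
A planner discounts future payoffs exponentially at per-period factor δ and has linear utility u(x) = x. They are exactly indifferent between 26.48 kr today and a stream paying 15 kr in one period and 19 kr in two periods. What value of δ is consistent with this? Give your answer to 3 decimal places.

δ ≈ 0.850

The stream is worth 15δ + 19δ² today, so 15δ + 19δ² = 26.48.
So 19δ² + 15δ − 26.48 = 0.
By the quadratic formula (taking the positive root), δ = (−15 + √2237.48) / 38 ≈ 0.850.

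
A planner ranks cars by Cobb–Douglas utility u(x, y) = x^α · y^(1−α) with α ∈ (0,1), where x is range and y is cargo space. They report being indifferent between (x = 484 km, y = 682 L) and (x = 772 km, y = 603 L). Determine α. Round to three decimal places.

The Cobb–Douglas utilities coincide, so 484^α·682^(1−α) = 772^α·603^(1−α).
Rearrange to (484/772)^α = (603/682)^(1−α) and take logs: α·-0.466900 = (1−α)·-0.123112.
So α/(1−α) = (-0.123112)/(-0.466900) = 0.263680, and α = 0.263680/1.263680 ≈ 0.209.

α ≈ 0.209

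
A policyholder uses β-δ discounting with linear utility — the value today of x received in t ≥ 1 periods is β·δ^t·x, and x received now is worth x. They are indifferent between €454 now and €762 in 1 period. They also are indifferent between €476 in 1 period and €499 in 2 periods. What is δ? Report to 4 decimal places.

Both payoffs in the second observation are in the future, so β drops out: δ^1·476 = δ^2·499 ⇒ δ = 476/499 = 0.95391.

δ ≈ 0.9539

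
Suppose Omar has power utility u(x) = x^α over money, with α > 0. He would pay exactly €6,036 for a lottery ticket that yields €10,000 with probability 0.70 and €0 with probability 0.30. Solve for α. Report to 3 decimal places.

α ≈ 0.707

Since u(0) = 0, the lottery's EU is 0.70·10000^α.
Indifference: 6036^α = 0.70·10000^α, so (6036/10000)^α = 0.70.
Taking logs: α·ln(6036/10000) = ln(0.70), so α = -0.356675 / -0.504844 ≈ 0.707.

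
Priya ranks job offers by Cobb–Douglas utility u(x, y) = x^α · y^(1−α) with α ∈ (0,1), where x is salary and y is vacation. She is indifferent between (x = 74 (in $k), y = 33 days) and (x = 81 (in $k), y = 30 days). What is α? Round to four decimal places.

Indifference: 74^α · 33^(1−α) = 81^α · 30^(1−α).
(74/81)^α = (30/33)^(1−α); take logs: α·ln(74/81) = (1−α)·ln(30/33), i.e. α·-0.0903841 = (1−α)·-0.0953102.
With A = -0.0903841 and B = -0.0953102: α·A = (1−α)·B, so α = B/(A+B) = -0.0953102/-0.1856943 ≈ 0.5133.

α ≈ 0.5133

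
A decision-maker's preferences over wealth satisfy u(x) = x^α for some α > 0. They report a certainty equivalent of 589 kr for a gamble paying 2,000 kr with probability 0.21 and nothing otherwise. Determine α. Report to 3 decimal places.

Since u(0) = 0, the lottery's EU is 0.21·2000^α.
Indifference: 589^α = 0.21·2000^α, so (589/2000)^α = 0.21.
Taking logs: α·ln(589/2000) = ln(0.21), so α = -1.560648 / -1.222476 ≈ 1.277.

α ≈ 1.277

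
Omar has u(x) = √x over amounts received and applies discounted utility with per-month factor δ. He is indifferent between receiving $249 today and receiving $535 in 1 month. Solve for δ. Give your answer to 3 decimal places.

Equating discounted utilities: u(249) = δ·u(535) ⇒ δ = u(249)/u(535).
With u(x) = √x: δ = √249/√535 = √(249/535) = 0.68222.

δ ≈ 0.682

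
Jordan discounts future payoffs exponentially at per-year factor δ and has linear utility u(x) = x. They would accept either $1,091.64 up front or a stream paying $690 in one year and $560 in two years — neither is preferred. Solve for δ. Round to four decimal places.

Equating present values: 1091.64 = 690δ + 560δ².
Rearranged: 560δ² + 690δ − 1091.64 = 0.
δ = (−690 + √(690² + 4·560·1091.64)) / (2·560) = (−690 + √2921373.60) / 1120 ≈ 0.9100.

δ ≈ 0.9100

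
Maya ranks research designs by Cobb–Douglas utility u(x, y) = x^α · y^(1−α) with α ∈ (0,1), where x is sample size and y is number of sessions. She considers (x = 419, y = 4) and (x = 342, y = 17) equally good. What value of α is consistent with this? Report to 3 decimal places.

α ≈ 0.877

Set the two utilities equal: 419^α·4^(1−α) = 342^α·17^(1−α).
Taking logs: α·ln 419 + (1−α)·ln 4 = α·ln 342 + (1−α)·ln 17, i.e. α·0.203060 = (1−α)·1.446919.
With A = 0.203060 and B = 1.446919: α·A = (1−α)·B, so α = B/(A+B) = 1.446919/1.649979 ≈ 0.877.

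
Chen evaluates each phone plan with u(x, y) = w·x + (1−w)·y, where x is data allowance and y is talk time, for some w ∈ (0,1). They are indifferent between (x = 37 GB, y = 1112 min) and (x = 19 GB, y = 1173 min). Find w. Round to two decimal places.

w = 0.77

u(37,1112) = u(19,1173) means w·37 + (1−w)·1112 = w·19 + (1−w)·1173.
Collecting terms: w·18 = (1−w)·61.
Hence w = 61/(18+61) = 61/79 = 0.77.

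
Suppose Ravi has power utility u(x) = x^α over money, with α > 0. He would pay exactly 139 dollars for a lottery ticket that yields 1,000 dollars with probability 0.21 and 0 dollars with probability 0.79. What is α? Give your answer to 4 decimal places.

Since u(0) = 0, the lottery's EU is 0.21·1000^α.
Setting u(139) equal to that: 139^α = 0.21·1000^α ⇒ (139/1000)^α = 0.21.
Taking logs: α·ln(139/1000) = ln(0.21), so α = -1.5606477 / -1.9732813 ≈ 0.7909.

α ≈ 0.7909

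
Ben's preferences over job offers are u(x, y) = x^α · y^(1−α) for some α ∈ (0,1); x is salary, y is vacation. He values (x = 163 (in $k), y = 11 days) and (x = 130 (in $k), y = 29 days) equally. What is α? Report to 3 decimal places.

α ≈ 0.811

The Cobb–Douglas utilities coincide, so 163^α·11^(1−α) = 130^α·29^(1−α).
Taking logs: α·ln 163 + (1−α)·ln 11 = α·ln 130 + (1−α)·ln 29, i.e. α·0.226216 = (1−α)·0.969401.
So α/(1−α) = (0.969401)/(0.226216) = 4.285289, and α = 4.285289/5.285289 ≈ 0.811.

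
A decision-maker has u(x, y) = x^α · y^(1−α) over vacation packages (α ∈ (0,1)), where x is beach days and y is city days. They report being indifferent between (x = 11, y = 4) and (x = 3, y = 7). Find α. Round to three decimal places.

α ≈ 0.301

Indifference: 11^α · 4^(1−α) = 3^α · 7^(1−α).
(11/3)^α = (7/4)^(1−α); take logs: α·ln(11/3) = (1−α)·ln(7/4), i.e. α·1.299283 = (1−α)·0.559616.
So α/(1−α) = (0.559616)/(1.299283) = 0.430711, and α = 0.430711/1.430711 ≈ 0.301.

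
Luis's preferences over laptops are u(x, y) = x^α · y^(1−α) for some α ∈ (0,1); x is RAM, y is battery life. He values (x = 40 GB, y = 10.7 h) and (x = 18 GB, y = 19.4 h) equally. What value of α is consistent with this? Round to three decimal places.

α ≈ 0.427

The Cobb–Douglas utilities coincide, so 40^α·10.7^(1−α) = 18^α·19.4^(1−α).
Rearrange to (40/18)^α = (19.4/10.7)^(1−α) and take logs: α·0.798508 = (1−α)·0.595029.
So α/(1−α) = (0.595029)/(0.798508) = 0.745176, and α = 0.745176/1.745176 ≈ 0.427.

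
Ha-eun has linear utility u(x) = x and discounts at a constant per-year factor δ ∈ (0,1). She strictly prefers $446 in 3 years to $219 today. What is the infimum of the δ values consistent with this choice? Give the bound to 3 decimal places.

Under u(x) = x this choice says 219 < δ^3·446.
Hence δ^3 > 219/446 = 0.49103, and x ↦ x^(1/3) is increasing on (0,∞).
δ > (219/446)^(1/3) ≈ 0.789.

δ > 0.789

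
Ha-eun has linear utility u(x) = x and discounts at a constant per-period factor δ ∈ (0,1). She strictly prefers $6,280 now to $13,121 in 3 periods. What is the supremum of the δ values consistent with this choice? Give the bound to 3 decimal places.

δ < 0.782

Comparing present values: 6280 > δ^3·13121.
So δ^3 < 6280/13121 = 0.47862; taking the cube root of both positive sides preserves the inequality.
δ < (6280/13121)^(1/3) ≈ 0.782.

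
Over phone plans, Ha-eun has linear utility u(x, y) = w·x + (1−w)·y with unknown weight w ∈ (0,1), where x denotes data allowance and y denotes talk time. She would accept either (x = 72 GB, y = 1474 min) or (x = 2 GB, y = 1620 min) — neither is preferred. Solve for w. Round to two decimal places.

w = 0.68

Equating utilities: w·72 + (1−w)·1474 = w·2 + (1−w)·1620.
w·(72−2) = (1−w)·(1620−1474), i.e. w·70 = (1−w)·146.
Hence w = 146/(70+146) = 146/216 = 0.68.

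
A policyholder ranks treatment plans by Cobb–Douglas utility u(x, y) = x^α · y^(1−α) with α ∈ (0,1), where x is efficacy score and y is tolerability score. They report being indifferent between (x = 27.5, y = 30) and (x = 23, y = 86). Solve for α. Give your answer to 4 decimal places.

The Cobb–Douglas utilities coincide, so 27.5^α·30^(1−α) = 23^α·86^(1−α).
Taking logs: α·ln 27.5 + (1−α)·ln 30 = α·ln 23 + (1−α)·ln 86, i.e. α·0.1786918 = (1−α)·1.0531499.
So α/(1−α) = (1.0531499)/(0.1786918) = 5.8936666, and α = 5.8936666/6.8936666 ≈ 0.8549.

α ≈ 0.8549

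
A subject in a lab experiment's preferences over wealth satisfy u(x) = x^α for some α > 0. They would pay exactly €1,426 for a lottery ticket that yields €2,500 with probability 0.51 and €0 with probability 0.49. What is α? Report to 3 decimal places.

α ≈ 1.199

Since u(0) = 0, the lottery's EU is 0.51·2500^α.
Equating: 1426^α = 0.51·2500^α, i.e. 0.5704^α = 0.51.
Taking logs: α·ln(1426/2500) = ln(0.51), so α = -0.673345 / -0.561417 ≈ 1.199.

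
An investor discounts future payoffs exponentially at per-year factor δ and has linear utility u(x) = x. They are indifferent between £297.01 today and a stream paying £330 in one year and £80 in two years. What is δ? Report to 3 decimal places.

δ ≈ 0.760

Present value of the stream is 330·δ + 80·δ². Indifference gives 330δ + 80δ² = 297.01.
So 80δ² + 330δ − 297.01 = 0.
δ = (−330 + √(330² + 4·80·297.01)) / (2·80) = (−330 + √203943.20) / 160 ≈ 0.760.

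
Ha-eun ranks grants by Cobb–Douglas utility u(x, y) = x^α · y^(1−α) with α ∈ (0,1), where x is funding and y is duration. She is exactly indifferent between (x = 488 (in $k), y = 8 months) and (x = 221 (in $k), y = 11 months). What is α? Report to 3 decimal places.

α ≈ 0.287

Set the two utilities equal: 488^α·8^(1−α) = 221^α·11^(1−α).
Rearrange to (488/221)^α = (11/8)^(1−α) and take logs: α·0.792153 = (1−α)·0.318454.
So α/(1−α) = (0.318454)/(0.792153) = 0.402011, and α = 0.402011/1.402011 ≈ 0.287.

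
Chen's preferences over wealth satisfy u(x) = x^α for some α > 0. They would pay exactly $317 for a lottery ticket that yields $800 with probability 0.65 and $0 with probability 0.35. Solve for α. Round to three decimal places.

Since u(0) = 0, the lottery's EU is 0.65·800^α.
Setting u(317) equal to that: 317^α = 0.65·800^α ⇒ (317/800)^α = 0.65.
Taking logs: α·ln(317/800) = ln(0.65), so α = -0.430783 / -0.925710 ≈ 0.465.

α ≈ 0.465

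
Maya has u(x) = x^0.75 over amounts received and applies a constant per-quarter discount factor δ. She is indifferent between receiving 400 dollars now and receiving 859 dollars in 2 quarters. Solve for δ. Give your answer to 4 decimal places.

δ ≈ 0.7508

Equating discounted utilities: u(400) = δ^2·u(859) ⇒ δ^2 = u(400)/u(859).
With u(x) = x^0.75: δ^2 = 400^0.75/859^0.75 = (400/859)^0.75 = 0.56370.
So δ = 0.56370^(1/2) ≈ 0.7508.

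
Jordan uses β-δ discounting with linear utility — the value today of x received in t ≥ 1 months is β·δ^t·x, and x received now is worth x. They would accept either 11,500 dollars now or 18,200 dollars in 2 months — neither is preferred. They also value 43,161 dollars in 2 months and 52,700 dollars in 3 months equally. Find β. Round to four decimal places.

The second indifference involves only future payoffs, so β cancels: β·δ^2·43161 = β·δ^3·52700, giving δ = 43161/52700 = 0.81899.
Now use the now-vs-future pair: 11500 = β·δ^2·18200 gives β = 11500/(0.67075·18200) ≈ 0.9420.

β ≈ 0.9420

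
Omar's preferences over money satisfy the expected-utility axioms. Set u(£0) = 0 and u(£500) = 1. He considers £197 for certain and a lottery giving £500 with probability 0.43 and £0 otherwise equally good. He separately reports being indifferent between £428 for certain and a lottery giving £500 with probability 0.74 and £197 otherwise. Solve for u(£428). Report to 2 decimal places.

First, u(£197) = 0.43·u(£500) + 0.57·u(£0) = 0.43.
Chaining: u(£428) = 0.74·1.00 + 0.26·0.43 = 0.8518.

0.85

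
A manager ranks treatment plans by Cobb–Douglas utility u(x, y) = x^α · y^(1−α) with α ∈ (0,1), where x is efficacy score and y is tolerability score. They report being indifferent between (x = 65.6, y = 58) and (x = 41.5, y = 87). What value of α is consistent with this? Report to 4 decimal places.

α ≈ 0.4696

Indifference: 65.6^α · 58^(1−α) = 41.5^α · 87^(1−α).
Rearrange to (65.6/41.5)^α = (87/58)^(1−α) and take logs: α·0.4578823 = (1−α)·0.4054651.
With A = 0.4578823 and B = 0.4054651: α·A = (1−α)·B, so α = B/(A+B) = 0.4054651/0.8633474 ≈ 0.4696.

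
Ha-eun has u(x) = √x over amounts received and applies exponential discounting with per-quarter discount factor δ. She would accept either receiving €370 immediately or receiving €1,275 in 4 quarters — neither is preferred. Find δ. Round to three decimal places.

Indifference means u(370) = δ^4 · u(1275), so δ^4 = u(370)/u(1275).
With u(x) = √x: δ^4 = √370/√1275 = √(370/1275) = 0.53870.
So δ = 0.53870^(1/4) ≈ 0.857.

δ ≈ 0.857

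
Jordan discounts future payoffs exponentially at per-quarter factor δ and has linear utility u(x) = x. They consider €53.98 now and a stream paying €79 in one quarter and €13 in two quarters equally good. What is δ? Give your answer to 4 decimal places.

Equating present values: 53.98 = 79δ + 13δ².
Rearranged: 13δ² + 79δ − 53.98 = 0.
The positive root is δ = [−79 + √(79² + 4·13·53.98)] / (2·13) = (−79 + 95.121)/26 ≈ 0.6200.

δ ≈ 0.6200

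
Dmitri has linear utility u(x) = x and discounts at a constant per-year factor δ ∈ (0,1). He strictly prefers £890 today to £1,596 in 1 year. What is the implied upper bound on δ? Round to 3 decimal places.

δ < 0.558

The preference means 890 > δ·1596.
So δ < 890/1596 = 0.55764.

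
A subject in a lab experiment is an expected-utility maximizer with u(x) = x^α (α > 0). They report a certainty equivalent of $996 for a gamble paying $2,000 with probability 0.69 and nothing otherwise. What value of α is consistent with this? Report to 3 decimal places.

The lottery's expected utility is 0.69·u(2000) + 0.31·u(0) = 0.69·2000^α (since u(0) = 0 for α > 0).
Indifference: 996^α = 0.69·2000^α, so (996/2000)^α = 0.69.
Take logs: α = ln 0.69 / ln(996/2000) ≈ 0.53225.

α ≈ 0.532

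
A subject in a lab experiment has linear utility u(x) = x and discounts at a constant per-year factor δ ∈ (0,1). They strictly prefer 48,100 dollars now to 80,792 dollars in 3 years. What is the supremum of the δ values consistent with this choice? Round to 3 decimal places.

δ < 0.841

Comparing present values: 48100 > δ^3·80792.
Dividing by 80792: δ^3 < 0.59536. Both sides are positive, so the cube root keeps the direction.
δ < 0.59536^(1/3) = 0.841.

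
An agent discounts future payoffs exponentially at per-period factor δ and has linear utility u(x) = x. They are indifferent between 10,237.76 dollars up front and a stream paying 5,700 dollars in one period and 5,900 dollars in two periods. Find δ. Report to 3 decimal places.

δ ≈ 0.920

The stream is worth 5700δ + 5900δ² today, so 5700δ + 5900δ² = 10237.76.
So 5900δ² + 5700δ − 10237.76 = 0.
By the quadratic formula (taking the positive root), δ = (−5700 + √274101136.00) / 11800 ≈ 0.920.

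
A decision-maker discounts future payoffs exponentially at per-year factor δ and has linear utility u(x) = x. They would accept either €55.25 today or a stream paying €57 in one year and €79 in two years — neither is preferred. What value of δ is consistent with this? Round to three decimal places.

The stream is worth 57δ + 79δ² today, so 57δ + 79δ² = 55.25.
Rearranged: 79δ² + 57δ − 55.25 = 0.
δ = (−57 + √(57² + 4·79·55.25)) / (2·79) = (−57 + √20708.00) / 158 ≈ 0.550.

δ ≈ 0.550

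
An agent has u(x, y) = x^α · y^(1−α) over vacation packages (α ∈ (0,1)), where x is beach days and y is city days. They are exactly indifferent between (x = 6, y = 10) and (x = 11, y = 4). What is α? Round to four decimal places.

α ≈ 0.6019

The Cobb–Douglas utilities coincide, so 6^α·10^(1−α) = 11^α·4^(1−α).
Taking logs: α·ln 6 + (1−α)·ln 10 = α·ln 11 + (1−α)·ln 4, i.e. α·-0.6061358 = (1−α)·-0.9162907.
With A = -0.6061358 and B = -0.9162907: α·A = (1−α)·B, so α = B/(A+B) = -0.9162907/-1.5224265 ≈ 0.6019.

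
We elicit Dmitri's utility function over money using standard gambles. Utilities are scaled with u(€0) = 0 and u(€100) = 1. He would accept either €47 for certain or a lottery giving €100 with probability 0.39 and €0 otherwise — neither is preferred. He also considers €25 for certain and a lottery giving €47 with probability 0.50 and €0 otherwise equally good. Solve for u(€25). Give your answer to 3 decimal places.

From the first indifference, u(€47) = 0.39·u(€100) + 0.61·u(€0) = 0.39·1 + 0.61·0 = 0.39.
The second indifference gives u(€25) = 0.50·u(€47) + 0.50·u(€0) = 0.50·0.39 + 0.50·0.00 = 0.1950.

0.195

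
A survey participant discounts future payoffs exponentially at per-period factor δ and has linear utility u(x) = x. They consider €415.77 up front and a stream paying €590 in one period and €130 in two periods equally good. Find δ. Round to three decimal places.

δ ≈ 0.620

Equating present values: 415.77 = 590δ + 130δ².
So 130δ² + 590δ − 415.77 = 0.
δ = (−590 + √(590² + 4·130·415.77)) / (2·130) = (−590 + √564300.40) / 260 ≈ 0.620.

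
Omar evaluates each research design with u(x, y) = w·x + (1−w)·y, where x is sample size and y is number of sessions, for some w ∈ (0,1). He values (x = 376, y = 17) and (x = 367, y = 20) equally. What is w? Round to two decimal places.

Indifference: w·376 + (1−w)·17 = w·367 + (1−w)·20.
Collecting terms: w·9 = (1−w)·3.
The marginal rate of substitution is 3/9, so w = 3/(9+3) = 0.25.

w = 0.25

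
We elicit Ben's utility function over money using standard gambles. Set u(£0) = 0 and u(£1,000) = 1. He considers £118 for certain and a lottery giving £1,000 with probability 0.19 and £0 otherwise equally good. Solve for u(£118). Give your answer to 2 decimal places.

0.19

The indifference gives u(£118) = 0.19·u(£1,000) + 0.81·u(£0) = 0.19·1 + 0.81·0 = 0.19.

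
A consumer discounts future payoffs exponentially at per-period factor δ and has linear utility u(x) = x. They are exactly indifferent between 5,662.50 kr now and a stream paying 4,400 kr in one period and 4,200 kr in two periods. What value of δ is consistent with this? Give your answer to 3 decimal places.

Equating present values: 5662.50 = 4400δ + 4200δ².
Rearranged: 4200δ² + 4400δ − 5662.50 = 0.
The positive root is δ = [−4400 + √(4400² + 4·4200·5662.50)] / (2·4200) = (−4400 + 10700.000)/8400 ≈ 0.750.

δ ≈ 0.750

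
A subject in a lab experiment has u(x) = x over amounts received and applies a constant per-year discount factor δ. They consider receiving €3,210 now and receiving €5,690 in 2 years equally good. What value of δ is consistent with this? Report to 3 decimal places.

The payoff in 2 years is discounted by δ^2, so u(3210) = δ^2·u(5690) and δ^2 = u(3210)/u(5690).
With u(x) = x: δ^2 = 3210/5690 = 0.56415.
Taking the square root: δ = 0.56415^(1/2) ≈ 0.751.

δ ≈ 0.751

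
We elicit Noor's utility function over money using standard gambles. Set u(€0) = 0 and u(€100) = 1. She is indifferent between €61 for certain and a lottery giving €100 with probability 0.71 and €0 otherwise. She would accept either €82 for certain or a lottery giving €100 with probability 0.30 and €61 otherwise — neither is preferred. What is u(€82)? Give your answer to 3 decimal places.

The first gamble pins u(€61): it must equal 0.71·1 + 0.29·0 = 0.71.
The second indifference gives u(€82) = 0.30·u(€100) + 0.70·u(€61) = 0.30·1.00 + 0.70·0.71 = 0.7970.

0.797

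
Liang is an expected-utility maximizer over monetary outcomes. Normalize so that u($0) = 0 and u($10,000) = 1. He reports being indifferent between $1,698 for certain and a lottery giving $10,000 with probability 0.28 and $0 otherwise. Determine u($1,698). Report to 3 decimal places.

The indifference gives u($1,698) = 0.28·u($10,000) + 0.72·u($0) = 0.28·1 + 0.72·0 = 0.28.

0.280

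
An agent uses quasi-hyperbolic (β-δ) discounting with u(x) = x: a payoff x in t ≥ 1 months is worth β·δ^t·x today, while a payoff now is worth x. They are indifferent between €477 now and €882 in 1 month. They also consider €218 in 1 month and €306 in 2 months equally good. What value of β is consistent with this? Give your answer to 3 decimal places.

From the later pair, β·δ^1·218 = β·δ^2·306; dividing through, δ = 218/306 = 0.71242.
The first indifference: 477 = β·δ·882, so β = 477/(δ·882) = 477/(0.71242·882) ≈ 0.759.

β ≈ 0.759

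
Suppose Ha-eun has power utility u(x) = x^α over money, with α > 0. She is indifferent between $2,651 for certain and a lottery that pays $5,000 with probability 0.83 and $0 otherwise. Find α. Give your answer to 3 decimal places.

EU(lottery) = 0.83·5000^α + 0.17·0 = 0.83·5000^α.
Indifference: 2651^α = 0.83·5000^α, so (2651/5000)^α = 0.83.
α = ln(0.83) / ln(2651/5000) = -0.186330/-0.634501 ≈ 0.294.

α ≈ 0.294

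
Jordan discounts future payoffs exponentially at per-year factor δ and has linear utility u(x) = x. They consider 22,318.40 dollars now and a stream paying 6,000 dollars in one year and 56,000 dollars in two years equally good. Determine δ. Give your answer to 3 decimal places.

δ ≈ 0.580

Equating present values: 22318.40 = 6000δ + 56000δ².
So 56000δ² + 6000δ − 22318.40 = 0.
δ = (−6000 + √(6000² + 4·56000·22318.40)) / (2·56000) = (−6000 + √5035321600.00) / 112000 ≈ 0.580.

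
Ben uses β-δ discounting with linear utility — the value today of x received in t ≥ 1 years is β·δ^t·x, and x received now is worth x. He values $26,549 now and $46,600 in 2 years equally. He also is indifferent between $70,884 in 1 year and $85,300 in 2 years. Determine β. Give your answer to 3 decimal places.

β ≈ 0.825

Both payoffs in the second observation are in the future, so β drops out: δ^1·70884 = δ^2·85300 ⇒ δ = 70884/85300 = 0.83100.
Now use the now-vs-future pair: 26549 = β·δ^2·46600 gives β = 26549/(0.69056·46600) ≈ 0.825.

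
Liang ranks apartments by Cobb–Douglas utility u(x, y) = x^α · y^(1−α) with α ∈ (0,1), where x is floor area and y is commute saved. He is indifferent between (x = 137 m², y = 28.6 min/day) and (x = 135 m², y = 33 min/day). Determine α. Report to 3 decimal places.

α ≈ 0.907

The Cobb–Douglas utilities coincide, so 137^α·28.6^(1−α) = 135^α·33^(1−α).
Taking logs: α·ln 137 + (1−α)·ln 28.6 = α·ln 135 + (1−α)·ln 33, i.e. α·0.014706 = (1−α)·0.143101.
With A = 0.014706 and B = 0.143101: α·A = (1−α)·B, so α = B/(A+B) = 0.143101/0.157807 ≈ 0.907.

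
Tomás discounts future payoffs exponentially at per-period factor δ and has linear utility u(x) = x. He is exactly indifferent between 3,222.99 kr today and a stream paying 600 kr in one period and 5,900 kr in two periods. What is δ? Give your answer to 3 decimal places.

δ ≈ 0.690

The stream is worth 600δ + 5900δ² today, so 600δ + 5900δ² = 3222.99.
Rearranged: 5900δ² + 600δ − 3222.99 = 0.
The positive root is δ = [−600 + √(600² + 4·5900·3222.99)] / (2·5900) = (−600 + 8742.000)/11800 ≈ 0.690.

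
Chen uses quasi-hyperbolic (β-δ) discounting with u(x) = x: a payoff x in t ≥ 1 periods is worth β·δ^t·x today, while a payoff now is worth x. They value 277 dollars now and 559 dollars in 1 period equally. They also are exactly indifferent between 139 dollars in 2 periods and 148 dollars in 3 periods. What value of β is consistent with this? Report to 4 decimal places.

β ≈ 0.5276

Both payoffs in the second observation are in the future, so β drops out: δ^2·139 = δ^3·148 ⇒ δ = 139/148 = 0.93919.
Substituting δ into 277 = β·δ·559: β = 277/(525.007) ≈ 0.5276.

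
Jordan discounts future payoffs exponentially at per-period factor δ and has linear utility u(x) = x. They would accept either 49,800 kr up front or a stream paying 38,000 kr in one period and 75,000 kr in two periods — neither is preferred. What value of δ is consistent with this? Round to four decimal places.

Present value of the stream is 38000·δ + 75000·δ². Indifference gives 38000δ + 75000δ² = 49800.
That is, 75000δ² + 38000δ − 49800 = 0, a quadratic in δ.
By the quadratic formula (taking the positive root), δ = (−38000 + √16384000000.00) / 150000 ≈ 0.6000.

δ ≈ 0.6000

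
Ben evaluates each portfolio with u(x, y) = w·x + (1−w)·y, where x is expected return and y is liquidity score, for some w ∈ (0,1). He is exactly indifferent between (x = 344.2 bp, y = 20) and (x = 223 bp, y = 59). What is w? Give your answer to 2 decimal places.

Equating utilities: w·344.2 + (1−w)·20 = w·223 + (1−w)·59.
Rearranging, 121.2·w − 39·(1−w) = 0.
The marginal rate of substitution is 39/121.2, so w = 39/(121.2+39) = 0.24.

w = 0.24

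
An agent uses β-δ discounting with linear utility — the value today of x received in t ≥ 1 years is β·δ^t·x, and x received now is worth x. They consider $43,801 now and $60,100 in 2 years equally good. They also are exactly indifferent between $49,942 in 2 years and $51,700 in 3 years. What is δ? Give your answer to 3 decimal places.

From the later pair, β·δ^2·49942 = β·δ^3·51700; dividing through, δ = 49942/51700 = 0.96600.

δ ≈ 0.966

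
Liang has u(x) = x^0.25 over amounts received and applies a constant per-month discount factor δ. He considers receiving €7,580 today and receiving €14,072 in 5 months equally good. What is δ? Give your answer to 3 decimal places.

The payoff in 5 months is discounted by δ^5, so u(7580) = δ^5·u(14072) and δ^5 = u(7580)/u(14072).
With u(x) = x^0.25: δ^5 = 7580^0.25/14072^0.25 = (7580/14072)^0.25 = 0.85670.
Hence δ = (0.85670)^(1/5) = 0.96954.

δ ≈ 0.970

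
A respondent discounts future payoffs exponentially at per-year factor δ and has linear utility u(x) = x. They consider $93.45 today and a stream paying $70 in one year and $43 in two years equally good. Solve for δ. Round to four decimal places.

Present value of the stream is 70·δ + 43·δ². Indifference gives 70δ + 43δ² = 93.45.
So 43δ² + 70δ − 93.45 = 0.
The positive root is δ = [−70 + √(70² + 4·43·93.45)] / (2·43) = (−70 + 144.822)/86 ≈ 0.8700.

δ ≈ 0.8700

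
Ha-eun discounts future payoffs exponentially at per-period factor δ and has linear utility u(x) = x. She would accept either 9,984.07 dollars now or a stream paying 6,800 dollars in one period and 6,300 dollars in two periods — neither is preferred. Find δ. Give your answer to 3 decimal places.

δ ≈ 0.830

Present value of the stream is 6800·δ + 6300·δ². Indifference gives 6800δ + 6300δ² = 9984.07.
Rearranged: 6300δ² + 6800δ − 9984.07 = 0.
The positive root is δ = [−6800 + √(6800² + 4·6300·9984.07)] / (2·6300) = (−6800 + 17258.000)/12600 ≈ 0.830.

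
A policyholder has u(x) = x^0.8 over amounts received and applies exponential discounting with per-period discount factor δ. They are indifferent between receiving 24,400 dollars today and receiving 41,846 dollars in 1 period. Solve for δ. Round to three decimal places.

Equating discounted utilities: u(24400) = δ·u(41846) ⇒ δ = u(24400)/u(41846).
With u(x) = x^0.8: δ = 24400^0.8/41846^0.8 = (24400/41846)^0.8 = 0.64951.

δ ≈ 0.650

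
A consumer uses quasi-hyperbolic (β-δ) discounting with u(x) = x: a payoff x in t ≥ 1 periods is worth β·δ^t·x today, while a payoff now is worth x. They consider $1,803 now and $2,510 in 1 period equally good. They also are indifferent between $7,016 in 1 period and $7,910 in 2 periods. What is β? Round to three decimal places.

Both payoffs in the second observation are in the future, so β drops out: δ^1·7016 = δ^2·7910 ⇒ δ = 7016/7910 = 0.88698.
Substituting δ into 1803 = β·δ·2510: β = 1803/(2226.316) ≈ 0.810.

β ≈ 0.810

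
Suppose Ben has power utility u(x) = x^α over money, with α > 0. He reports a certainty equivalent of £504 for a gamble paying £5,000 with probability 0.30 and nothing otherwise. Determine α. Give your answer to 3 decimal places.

EU(lottery) = 0.30·5000^α + 0.70·0 = 0.30·5000^α.
Setting u(504) equal to that: 504^α = 0.30·5000^α ⇒ (504/5000)^α = 0.30.
Taking logs: α·ln(504/5000) = ln(0.30), so α = -1.203973 / -2.294617 ≈ 0.525.

α ≈ 0.525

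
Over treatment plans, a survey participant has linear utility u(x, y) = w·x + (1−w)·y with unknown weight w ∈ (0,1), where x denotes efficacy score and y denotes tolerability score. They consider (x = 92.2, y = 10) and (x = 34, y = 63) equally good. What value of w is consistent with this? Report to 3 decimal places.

Equating utilities: w·92.2 + (1−w)·10 = w·34 + (1−w)·63.
w·(92.2−34) = (1−w)·(63−10), i.e. w·58.2 = (1−w)·53.
Hence w = 53/(58.2+53) = 53/111.2 = 0.477.

w = 0.477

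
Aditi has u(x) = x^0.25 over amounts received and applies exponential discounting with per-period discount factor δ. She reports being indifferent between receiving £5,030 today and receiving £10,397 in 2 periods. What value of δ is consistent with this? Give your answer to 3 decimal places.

The payoff in 2 periods is discounted by δ^2, so u(5030) = δ^2·u(10397) and δ^2 = u(5030)/u(10397).
With u(x) = x^0.25: δ^2 = 5030^0.25/10397^0.25 = (5030/10397)^0.25 = 0.83400.
So δ = 0.83400^(1/2) ≈ 0.913.

δ ≈ 0.913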